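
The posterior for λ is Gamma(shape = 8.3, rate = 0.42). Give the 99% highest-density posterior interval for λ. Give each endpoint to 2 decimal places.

The posterior is unimodal and skewed, so the HPD interval has equal density at both endpoints and is the shortest 99% interval.
Solving f(5.52) = f(39.90) with F(39.90) − F(5.52) = 0.99 gives [5.52, 39.90].
For comparison, the equal-tailed interval is [6.52, 41.83]; the HPD is narrower and shifted toward the mode.

[5.52, 39.90]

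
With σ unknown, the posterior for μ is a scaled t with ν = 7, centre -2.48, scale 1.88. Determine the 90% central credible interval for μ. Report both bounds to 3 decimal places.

The t_7 distribution is symmetric; the 90% interval is -2.48 ± t·1.88 with t_{0.95,7} = 1.895.
Half-width: 1.895 × 1.88 = 3.562.
-2.48 − 3.562 = -6.042; -2.48 + 3.562 = 1.082.

[-6.042, 1.082]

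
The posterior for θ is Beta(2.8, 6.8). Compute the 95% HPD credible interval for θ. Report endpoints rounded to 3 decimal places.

[0.046, 0.562]

The posterior is unimodal and skewed, so the HPD interval has equal density at both endpoints and is the shortest 95% interval.
Solving f(0.046) = f(0.562) with F(0.562) − F(0.046) = 0.95 gives [0.046, 0.562].
For comparison, the equal-tailed interval is [0.067, 0.597]; the HPD is narrower and shifted toward the mode.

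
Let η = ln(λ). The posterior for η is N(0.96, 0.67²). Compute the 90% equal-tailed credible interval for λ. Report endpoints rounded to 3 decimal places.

[0.868, 7.862]

On the log scale the 90% interval is 0.96 ± 1.645 × 0.67 = [-0.1421, 2.0621].
Exponentiate: [e^-0.1421, e^2.0621] = [0.868, 7.862].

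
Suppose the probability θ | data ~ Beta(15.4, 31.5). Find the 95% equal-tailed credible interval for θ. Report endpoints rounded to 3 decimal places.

Posterior: Beta(15.4, 31.5).
Equal-tailed 95% interval: the 0.025 and 0.975 quantiles of Beta(15.4, 31.5).
Posterior mean ≈ 0.328, SD ≈ 0.068; a Normal approximation gives roughly [0.195, 0.461].
Exact: F⁻¹(0.025) = 0.203; F⁻¹(0.975) = 0.468.

[0.203, 0.468]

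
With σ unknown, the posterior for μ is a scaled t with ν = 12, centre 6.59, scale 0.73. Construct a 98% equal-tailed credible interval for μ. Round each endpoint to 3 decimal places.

The t_12 distribution is symmetric; the 98% interval is 6.59 ± t·0.73 with t_{0.99,12} = 2.681.
Half-width: 2.681 × 0.73 = 1.957.
6.59 − 1.957 = 4.633; 6.59 + 1.957 = 8.547.

[4.633, 8.547]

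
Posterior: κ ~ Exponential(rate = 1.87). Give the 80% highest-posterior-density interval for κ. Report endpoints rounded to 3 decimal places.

[0.000, 0.861]

The exponential density is strictly decreasing on [0, ∞), so the HPD interval is anchored at 0: [0, q] with P(κ ≤ q) = 0.80.
q = −ln(1 − 0.80) / 1.87 = 1.6094 / 1.87 = 0.861.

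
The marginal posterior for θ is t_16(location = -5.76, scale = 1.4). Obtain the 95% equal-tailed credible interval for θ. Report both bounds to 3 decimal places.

[-8.728, -2.792]

The t_16 distribution is symmetric; the 95% interval is -5.76 ± t·1.4 with t_{0.975,16} = 2.120.
Half-width: 2.120 × 1.4 = 2.968.
-5.76 − 2.968 = -8.728; -5.76 + 2.968 = -2.792.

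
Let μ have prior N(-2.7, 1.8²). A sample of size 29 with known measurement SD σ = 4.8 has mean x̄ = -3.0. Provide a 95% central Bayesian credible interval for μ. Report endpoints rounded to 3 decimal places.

[-4.506, -1.375]

Posterior precision = 1/1.8² + 29/4.8² = 0.3086 + 1.2587 = 1.5673, so posterior SD = 0.7988.
Posterior mean = (-2.7/1.8² + 29·-3.0/4.8²) / 1.5673 = -2.9409.
Interval: -2.9409 ± 1.960 × 0.7988 → [-4.506, -1.375].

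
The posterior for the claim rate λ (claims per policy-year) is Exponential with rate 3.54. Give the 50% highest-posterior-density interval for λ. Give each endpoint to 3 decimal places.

The exponential density is strictly decreasing on [0, ∞), so the HPD interval is anchored at 0: [0, q] with P(λ ≤ q) = 0.50.
q = −ln(1 − 0.50) / 3.54 = 0.6931 / 3.54 = 0.196.

[0.000, 0.196]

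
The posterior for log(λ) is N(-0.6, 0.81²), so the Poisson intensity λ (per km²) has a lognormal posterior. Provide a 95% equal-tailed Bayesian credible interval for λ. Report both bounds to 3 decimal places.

On the log scale the 95% interval is -0.6 ± 1.960 × 0.81 = [-2.1876, 0.9876].
Exponentiate: [e^-2.1876, e^0.9876] = [0.112, 2.685].

[0.112, 2.685]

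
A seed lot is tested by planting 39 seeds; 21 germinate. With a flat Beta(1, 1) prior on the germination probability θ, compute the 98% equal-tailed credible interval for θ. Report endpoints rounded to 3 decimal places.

[0.358, 0.710]

Posterior: Beta(1+21, 1+18) = Beta(22, 19).
Equal-tailed 98% interval: the 0.01 and 0.99 quantiles of Beta(22, 19).
Posterior mean ≈ 0.537, SD ≈ 0.077; a Normal approximation gives roughly [0.358, 0.716].
Exact: F⁻¹(0.01) = 0.358; F⁻¹(0.99) = 0.710.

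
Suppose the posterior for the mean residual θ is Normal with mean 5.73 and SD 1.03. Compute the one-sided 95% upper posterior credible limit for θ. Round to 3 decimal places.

Need U with P(θ ≤ U) = 0.95: U = 5.73 + z_{0.05}·1.03.
z = 1.645; U = 5.73 + 1.645 × 1.03 = 7.424.

7.424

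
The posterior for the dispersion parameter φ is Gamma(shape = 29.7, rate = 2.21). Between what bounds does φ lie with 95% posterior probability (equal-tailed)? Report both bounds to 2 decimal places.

[9.05, 18.69]

Posterior: Gamma(shape 29.7, rate 2.21).
Equal-tailed 95% interval: Gamma(29.7, 2.21) quantiles at 0.025 and 0.975.
Posterior mean ≈ 13.44, SD ≈ 2.47; a Normal approximation gives roughly [8.61, 18.27].
Exact: lower = 9.05; upper = 18.69.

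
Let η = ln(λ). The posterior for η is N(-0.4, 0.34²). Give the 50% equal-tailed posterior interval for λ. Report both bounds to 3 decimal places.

[0.533, 0.843]

On the log scale the 50% interval is -0.4 ± 0.674 × 0.34 = [-0.6293, -0.1707].
Exponentiate: [e^-0.6293, e^-0.1707] = [0.533, 0.843].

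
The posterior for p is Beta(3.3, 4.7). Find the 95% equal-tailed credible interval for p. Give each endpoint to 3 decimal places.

[0.122, 0.744]

Posterior: Beta(3.3, 4.7).
Equal-tailed 95% interval: the 0.025 and 0.975 quantiles of Beta(3.3, 4.7).
Posterior mean ≈ 0.412, SD ≈ 0.164; a Normal approximation gives roughly [0.091, 0.734].
Exact: F⁻¹(0.025) = 0.122; F⁻¹(0.975) = 0.744.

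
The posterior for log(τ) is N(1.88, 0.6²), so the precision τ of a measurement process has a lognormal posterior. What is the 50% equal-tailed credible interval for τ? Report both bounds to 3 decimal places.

[4.372, 9.823]

On the log scale the 50% interval is 1.88 ± 0.674 × 0.6 = [1.4753, 2.2847].
Exponentiate: [e^1.4753, e^2.2847] = [4.372, 9.823].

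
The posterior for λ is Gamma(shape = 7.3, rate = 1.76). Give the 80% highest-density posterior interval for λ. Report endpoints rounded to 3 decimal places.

The posterior is unimodal and skewed, so the HPD interval has equal density at both endpoints and is the shortest 80% interval.
Solving f(2.032) = f(5.763) with F(5.763) − F(2.032) = 0.80 gives [2.032, 5.763].
For comparison, the equal-tailed interval is [2.342, 6.196]; the HPD is narrower and shifted toward the mode.

[2.032, 5.763]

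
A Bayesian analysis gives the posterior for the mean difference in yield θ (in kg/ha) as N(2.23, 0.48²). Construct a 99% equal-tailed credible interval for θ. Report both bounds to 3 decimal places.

The posterior is symmetric, so the 99% equal-tailed interval is θ = 2.23 ± z·0.48 with z = 2.576.
Half-width: 2.576 × 0.48 = 1.236.
2.23 − 1.236 = 0.994; 2.23 + 1.236 = 3.466.

[0.994, 3.466]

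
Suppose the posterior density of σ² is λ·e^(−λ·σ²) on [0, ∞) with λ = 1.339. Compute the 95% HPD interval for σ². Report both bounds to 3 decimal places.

The exponential density is strictly decreasing on [0, ∞), so the HPD interval is anchored at 0: [0, q] with P(σ² ≤ q) = 0.95.
q = −ln(1 − 0.95) / 1.339 = 2.9957 / 1.339 = 2.237.

[0.000, 2.237]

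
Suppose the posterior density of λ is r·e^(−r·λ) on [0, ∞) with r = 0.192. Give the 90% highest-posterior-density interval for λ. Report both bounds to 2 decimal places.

[0.00, 11.99]

The exponential density is strictly decreasing on [0, ∞), so the HPD interval is anchored at 0: [0, q] with P(λ ≤ q) = 0.90.
q = −ln(1 − 0.90) / 0.192 = 2.3026 / 0.192 = 11.99.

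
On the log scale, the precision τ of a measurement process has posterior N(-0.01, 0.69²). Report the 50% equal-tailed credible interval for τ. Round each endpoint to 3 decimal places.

[0.622, 1.577]

On the log scale the 50% interval is -0.01 ± 0.674 × 0.69 = [-0.4754, 0.4554].
Exponentiate: [e^-0.4754, e^0.4554] = [0.622, 1.577].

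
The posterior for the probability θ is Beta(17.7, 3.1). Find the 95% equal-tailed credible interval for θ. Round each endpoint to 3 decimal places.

Posterior: Beta(17.7, 3.1).
Equal-tailed 95% interval: the 0.025 and 0.975 quantiles of Beta(17.7, 3.1).
Posterior mean ≈ 0.851, SD ≈ 0.076; a Normal approximation gives roughly [0.701, 1.000].
Exact: F⁻¹(0.025) = 0.674; F⁻¹(0.975) = 0.965.

[0.674, 0.965]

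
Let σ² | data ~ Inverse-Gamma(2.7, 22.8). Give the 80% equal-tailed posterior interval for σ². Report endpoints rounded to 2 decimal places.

Inverse-Gamma(2.7, 22.8) quantiles: F⁻¹(0.1) and F⁻¹(0.9).
Equivalently, 1/σ² ~ Gamma(2.7, rate = 22.8); invert its 0.9 and 0.1 quantiles.
Posterior mean ≈ 13.41, SD ≈ 16.03; a Normal approximation gives roughly [-7.13, 33.96].
Exact: lower = 4.65; upper = 24.74.

[4.65, 24.74]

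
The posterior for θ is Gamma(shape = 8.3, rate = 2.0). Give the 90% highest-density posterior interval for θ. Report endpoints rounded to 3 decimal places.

[1.838, 6.380]

The posterior is unimodal and skewed, so the HPD interval has equal density at both endpoints and is the shortest 90% interval.
Solving f(1.838) = f(6.380) with F(6.380) − F(1.838) = 0.90 gives [1.838, 6.380].
For comparison, the equal-tailed interval is [2.097, 6.768]; the HPD is narrower and shifted toward the mode.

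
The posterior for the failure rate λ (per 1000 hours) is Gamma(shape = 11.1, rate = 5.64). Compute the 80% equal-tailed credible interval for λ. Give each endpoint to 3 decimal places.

[1.259, 2.753]

Posterior: Gamma(shape 11.1, rate 5.64).
Equal-tailed 80% interval: Gamma(11.1, 5.64) quantiles at 0.1 and 0.9.
Posterior mean ≈ 1.968, SD ≈ 0.591; a Normal approximation gives roughly [1.211, 2.725].
Exact: lower = 1.259; upper = 2.753.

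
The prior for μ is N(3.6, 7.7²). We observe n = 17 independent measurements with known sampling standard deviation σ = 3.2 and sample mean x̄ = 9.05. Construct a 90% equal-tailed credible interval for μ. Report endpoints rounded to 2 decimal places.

[7.73, 10.27]

Posterior precision = 1/7.7² + 17/3.2² = 0.0169 + 1.6602 = 1.6770, so posterior SD = 0.7722.
Posterior mean = (3.6/7.7² + 17·9.05/3.2²) / 1.6770 = 8.9952.
Interval: 8.9952 ± 1.645 × 0.7722 → [7.73, 10.27].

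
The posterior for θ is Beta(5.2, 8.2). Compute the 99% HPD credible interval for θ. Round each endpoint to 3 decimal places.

The posterior is unimodal and skewed, so the HPD interval has equal density at both endpoints and is the shortest 99% interval.
Solving f(0.100) = f(0.715) with F(0.715) − F(0.100) = 0.99 gives [0.100, 0.715].
For comparison, the equal-tailed interval is [0.108, 0.726]; the HPD is narrower and shifted toward the mode.

[0.100, 0.715]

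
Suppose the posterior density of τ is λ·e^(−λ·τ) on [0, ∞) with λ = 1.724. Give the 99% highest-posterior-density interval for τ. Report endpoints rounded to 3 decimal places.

The exponential density is strictly decreasing on [0, ∞), so the HPD interval is anchored at 0: [0, q] with P(τ ≤ q) = 0.99.
q = −ln(1 − 0.99) / 1.724 = 4.6052 / 1.724 = 2.671.

[0.000, 2.671]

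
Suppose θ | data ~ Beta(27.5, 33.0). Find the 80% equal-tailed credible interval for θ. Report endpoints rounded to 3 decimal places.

[0.373, 0.537]

Posterior: Beta(27.5, 33.0).
Equal-tailed 80% interval: the 0.1 and 0.9 quantiles of Beta(27.5, 33.0).
Posterior mean ≈ 0.455, SD ≈ 0.063; a Normal approximation gives roughly [0.373, 0.536].
Exact: F⁻¹(0.1) = 0.373; F⁻¹(0.9) = 0.537.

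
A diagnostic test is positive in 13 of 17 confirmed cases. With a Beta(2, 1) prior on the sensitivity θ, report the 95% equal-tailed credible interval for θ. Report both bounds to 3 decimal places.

Posterior: Beta(2+13, 1+4) = Beta(15, 5).
Equal-tailed 95% interval: the 0.025 and 0.975 quantiles of Beta(15, 5).
Posterior mean ≈ 0.750, SD ≈ 0.094; a Normal approximation gives roughly [0.565, 0.935].
Exact: F⁻¹(0.025) = 0.544; F⁻¹(0.975) = 0.909.

[0.544, 0.909]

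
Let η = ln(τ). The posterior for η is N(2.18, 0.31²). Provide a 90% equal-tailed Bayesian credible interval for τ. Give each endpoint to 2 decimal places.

[5.31, 14.73]

On the log scale the 90% interval is 2.18 ± 1.645 × 0.31 = [1.6701, 2.6899].
Exponentiate: [e^1.6701, e^2.6899] = [5.31, 14.73].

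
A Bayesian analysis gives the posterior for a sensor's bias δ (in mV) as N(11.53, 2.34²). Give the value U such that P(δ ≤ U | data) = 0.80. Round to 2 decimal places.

13.50

Need U with P(δ ≤ U) = 0.80: U = 11.53 + z_{0.2}·2.34.
z = 0.842; U = 11.53 + 0.842 × 2.34 = 13.50.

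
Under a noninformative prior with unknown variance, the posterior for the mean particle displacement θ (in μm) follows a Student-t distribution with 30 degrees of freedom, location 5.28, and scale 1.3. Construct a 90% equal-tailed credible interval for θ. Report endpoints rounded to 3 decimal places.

[3.074, 7.486]

The t_30 distribution is symmetric; the 90% interval is 5.28 ± t·1.3 with t_{0.95,30} = 1.697.
Half-width: 1.697 × 1.3 = 2.206.
5.28 − 2.206 = 3.074; 5.28 + 2.206 = 7.486.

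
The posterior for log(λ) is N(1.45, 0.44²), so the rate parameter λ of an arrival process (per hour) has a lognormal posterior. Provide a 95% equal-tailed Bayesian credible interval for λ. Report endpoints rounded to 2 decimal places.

On the log scale the 95% interval is 1.45 ± 1.960 × 0.44 = [0.5876, 2.3124].
Exponentiate: [e^0.5876, e^2.3124] = [1.80, 10.10].

[1.80, 10.10]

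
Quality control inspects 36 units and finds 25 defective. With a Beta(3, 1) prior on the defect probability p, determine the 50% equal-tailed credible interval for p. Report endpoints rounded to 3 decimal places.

Posterior: Beta(3+25, 1+11) = Beta(28, 12).
Equal-tailed 50% interval: the 0.25 and 0.75 quantiles of Beta(28, 12).
Posterior mean ≈ 0.700, SD ≈ 0.072; a Normal approximation gives roughly [0.652, 0.748].
Exact: F⁻¹(0.25) = 0.653; F⁻¹(0.75) = 0.751.

[0.653, 0.751]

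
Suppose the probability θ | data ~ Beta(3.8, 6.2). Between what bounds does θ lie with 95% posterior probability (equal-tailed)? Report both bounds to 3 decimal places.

[0.123, 0.682]

Posterior: Beta(3.8, 6.2).
Equal-tailed 95% interval: the 0.025 and 0.975 quantiles of Beta(3.8, 6.2).
Posterior mean ≈ 0.380, SD ≈ 0.146; a Normal approximation gives roughly [0.093, 0.667].
Exact: F⁻¹(0.025) = 0.123; F⁻¹(0.975) = 0.682.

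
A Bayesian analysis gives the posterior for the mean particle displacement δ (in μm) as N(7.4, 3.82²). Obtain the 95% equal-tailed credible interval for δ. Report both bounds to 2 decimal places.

[-0.09, 14.89]

The posterior is symmetric, so the 95% equal-tailed interval is δ = 7.4 ± z·3.82 with z = 1.960.
Half-width: 1.960 × 3.82 = 7.49.
7.4 − 7.49 = -0.09; 7.4 + 7.49 = 14.89.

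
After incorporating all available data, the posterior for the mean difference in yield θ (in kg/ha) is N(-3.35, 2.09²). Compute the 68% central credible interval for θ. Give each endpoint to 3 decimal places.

The posterior is symmetric, so the 68% equal-tailed interval is θ = -3.35 ± z·2.09 with z = 0.994.
Half-width: 0.994 × 2.09 = 2.078.
-3.35 − 2.078 = -5.428; -3.35 + 2.078 = -1.272.

[-5.428, -1.272]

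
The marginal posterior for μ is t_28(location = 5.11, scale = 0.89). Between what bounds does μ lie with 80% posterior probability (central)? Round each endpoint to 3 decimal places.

[3.942, 6.278]

The t_28 distribution is symmetric; the 80% interval is 5.11 ± t·0.89 with t_{0.9,28} = 1.313.
Half-width: 1.313 × 0.89 = 1.168.
5.11 − 1.168 = 3.942; 5.11 + 1.168 = 6.278.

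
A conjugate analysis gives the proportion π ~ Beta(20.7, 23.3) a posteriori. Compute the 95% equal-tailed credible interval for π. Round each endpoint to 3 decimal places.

Posterior: Beta(20.7, 23.3).
Equal-tailed 95% interval: the 0.025 and 0.975 quantiles of Beta(20.7, 23.3).
Posterior mean ≈ 0.470, SD ≈ 0.074; a Normal approximation gives roughly [0.325, 0.616].
Exact: F⁻¹(0.025) = 0.327; F⁻¹(0.975) = 0.617.

[0.327, 0.617]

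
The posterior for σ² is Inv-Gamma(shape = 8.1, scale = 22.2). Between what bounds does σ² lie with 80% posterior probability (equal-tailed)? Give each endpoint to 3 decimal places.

Inverse-Gamma(8.1, 22.2) quantiles: F⁻¹(0.1) and F⁻¹(0.9).
Equivalently, 1/σ² ~ Gamma(8.1, rate = 22.2); invert its 0.9 and 0.1 quantiles.
Posterior mean ≈ 3.127, SD ≈ 1.266; a Normal approximation gives roughly [1.504, 4.749].
Exact: lower = 1.866; upper = 4.690.

[1.866, 4.690]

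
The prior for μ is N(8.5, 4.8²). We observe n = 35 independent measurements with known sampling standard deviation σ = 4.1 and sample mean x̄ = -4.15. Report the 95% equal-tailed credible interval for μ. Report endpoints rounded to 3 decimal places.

Posterior precision = 1/4.8² + 35/4.1² = 0.0434 + 2.0821 = 2.1255, so posterior SD = 0.6859.
Posterior mean = (8.5/4.8² + 35·-4.15/4.1²) / 2.1255 = -3.8917.
Interval: -3.8917 ± 1.960 × 0.6859 → [-5.236, -2.547].

[-5.236, -2.547]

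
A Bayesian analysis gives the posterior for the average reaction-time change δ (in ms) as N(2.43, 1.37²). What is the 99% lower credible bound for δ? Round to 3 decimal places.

-0.757

Need L with P(δ ≥ L) = 0.99: L = 2.43 − z_{0.01}·1.37.
z = 2.326; L = 2.43 − 2.326 × 1.37 = -0.757.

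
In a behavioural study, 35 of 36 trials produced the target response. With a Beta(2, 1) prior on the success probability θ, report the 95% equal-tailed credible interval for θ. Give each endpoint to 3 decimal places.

[0.862, 0.994]

Posterior: Beta(2+35, 1+1) = Beta(37, 2).
Equal-tailed 95% interval: the 0.025 and 0.975 quantiles of Beta(37, 2).
Posterior mean ≈ 0.949, SD ≈ 0.035; a Normal approximation gives roughly [0.880, 1.017].
Exact: F⁻¹(0.025) = 0.862; F⁻¹(0.975) = 0.994.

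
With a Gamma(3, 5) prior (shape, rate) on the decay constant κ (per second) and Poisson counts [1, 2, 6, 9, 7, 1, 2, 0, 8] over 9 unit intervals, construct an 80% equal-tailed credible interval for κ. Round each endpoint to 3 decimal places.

Posterior: Gamma(3+36, 5+9) = Gamma(39, 14) (shape, rate).
Equal-tailed 80% interval: Gamma(39, 14) quantiles at 0.1 and 0.9.
Posterior mean ≈ 2.786, SD ≈ 0.446; a Normal approximation gives roughly [2.214, 3.357].
Exact: lower = 2.232; upper = 3.370.

[2.232, 3.370]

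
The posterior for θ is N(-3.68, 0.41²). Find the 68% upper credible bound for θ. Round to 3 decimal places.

-3.488

Need U with P(θ ≤ U) = 0.68: U = -3.68 + z_{0.32}·0.41.
z = 0.468; U = -3.68 + 0.468 × 0.41 = -3.488.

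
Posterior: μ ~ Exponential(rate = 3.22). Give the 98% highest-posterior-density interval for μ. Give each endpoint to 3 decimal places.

The exponential density is strictly decreasing on [0, ∞), so the HPD interval is anchored at 0: [0, q] with P(μ ≤ q) = 0.98.
q = −ln(1 − 0.98) / 3.22 = 3.9120 / 3.22 = 1.215.

[0.000, 1.215]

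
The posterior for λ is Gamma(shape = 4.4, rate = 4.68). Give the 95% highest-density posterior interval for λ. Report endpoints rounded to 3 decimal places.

[0.193, 1.826]

The posterior is unimodal and skewed, so the HPD interval has equal density at both endpoints and is the shortest 95% interval.
Solving f(0.193) = f(1.826) with F(1.826) − F(0.193) = 0.95 gives [0.193, 1.826].
For comparison, the equal-tailed interval is [0.277, 2.001]; the HPD is narrower and shifted toward the mode.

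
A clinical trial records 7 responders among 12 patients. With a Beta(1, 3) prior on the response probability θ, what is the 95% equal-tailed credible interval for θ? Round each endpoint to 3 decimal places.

[0.266, 0.734]

Posterior: Beta(1+7, 3+5) = Beta(8, 8).
Equal-tailed 95% interval: the 0.025 and 0.975 quantiles of Beta(8, 8).
Posterior mean ≈ 0.500, SD ≈ 0.121; a Normal approximation gives roughly [0.262, 0.738].
Exact: F⁻¹(0.025) = 0.266; F⁻¹(0.975) = 0.734.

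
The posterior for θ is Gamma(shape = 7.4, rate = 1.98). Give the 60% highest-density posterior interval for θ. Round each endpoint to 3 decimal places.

The posterior is unimodal and skewed, so the HPD interval has equal density at both endpoints and is the shortest 60% interval.
Solving f(2.262) = f(4.447) with F(4.447) − F(2.262) = 0.60 gives [2.262, 4.447].
For comparison, the equal-tailed interval is [2.560, 4.818]; the HPD is narrower and shifted toward the mode.

[2.262, 4.447]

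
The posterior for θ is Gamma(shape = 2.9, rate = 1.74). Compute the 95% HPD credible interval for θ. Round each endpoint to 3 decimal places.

[0.155, 3.587]

The posterior is unimodal and skewed, so the HPD interval has equal density at both endpoints and is the shortest 95% interval.
Solving f(0.155) = f(3.587) with F(3.587) − F(0.155) = 0.95 gives [0.155, 3.587].
For comparison, the equal-tailed interval is [0.331, 4.061]; the HPD is narrower and shifted toward the mode.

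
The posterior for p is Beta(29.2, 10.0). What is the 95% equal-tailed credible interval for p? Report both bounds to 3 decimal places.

Posterior: Beta(29.2, 10.0).
Equal-tailed 95% interval: the 0.025 and 0.975 quantiles of Beta(29.2, 10.0).
Posterior mean ≈ 0.745, SD ≈ 0.069; a Normal approximation gives roughly [0.610, 0.880].
Exact: F⁻¹(0.025) = 0.599; F⁻¹(0.975) = 0.867.

[0.599, 0.867]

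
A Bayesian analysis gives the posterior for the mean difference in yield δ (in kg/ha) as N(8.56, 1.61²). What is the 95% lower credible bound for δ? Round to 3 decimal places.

5.912

Need L with P(δ ≥ L) = 0.95: L = 8.56 − z_{0.05}·1.61.
z = 1.645; L = 8.56 − 1.645 × 1.61 = 5.912.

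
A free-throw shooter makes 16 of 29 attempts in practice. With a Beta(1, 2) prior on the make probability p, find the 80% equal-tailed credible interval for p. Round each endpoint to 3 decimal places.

Posterior: Beta(1+16, 2+13) = Beta(17, 15).
Equal-tailed 80% interval: the 0.1 and 0.9 quantiles of Beta(17, 15).
Posterior mean ≈ 0.531, SD ≈ 0.087; a Normal approximation gives roughly [0.420, 0.643].
Exact: F⁻¹(0.1) = 0.418; F⁻¹(0.9) = 0.643.

[0.418, 0.643]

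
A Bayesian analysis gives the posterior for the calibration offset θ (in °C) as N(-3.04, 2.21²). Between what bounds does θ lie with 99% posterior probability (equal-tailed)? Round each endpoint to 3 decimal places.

The posterior is symmetric, so the 99% equal-tailed interval is θ = -3.04 ± z·2.21 with z = 2.576.
Half-width: 2.576 × 2.21 = 5.693.
-3.04 − 5.693 = -8.733; -3.04 + 5.693 = 2.653.

[-8.733, 2.653]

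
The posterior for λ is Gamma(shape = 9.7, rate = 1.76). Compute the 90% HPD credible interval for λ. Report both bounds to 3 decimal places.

The posterior is unimodal and skewed, so the HPD interval has equal density at both endpoints and is the shortest 90% interval.
Solving f(2.656) = f(8.271) with F(8.271) − F(2.656) = 0.90 gives [2.656, 8.271].
For comparison, the equal-tailed interval is [2.957, 8.708]; the HPD is narrower and shifted toward the mode.

[2.656, 8.271]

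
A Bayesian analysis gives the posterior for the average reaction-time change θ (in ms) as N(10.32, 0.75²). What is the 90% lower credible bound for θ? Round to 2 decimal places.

Need L with P(θ ≥ L) = 0.90: L = 10.32 − z_{0.1}·0.75.
z = 1.282; L = 10.32 − 1.282 × 0.75 = 9.36.

9.36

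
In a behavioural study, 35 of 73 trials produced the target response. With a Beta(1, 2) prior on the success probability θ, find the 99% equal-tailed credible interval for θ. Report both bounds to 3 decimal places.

[0.330, 0.620]

Posterior: Beta(1+35, 2+38) = Beta(36, 40).
Equal-tailed 99% interval: the 0.005 and 0.995 quantiles of Beta(36, 40).
Posterior mean ≈ 0.474, SD ≈ 0.057; a Normal approximation gives roughly [0.327, 0.620].
Exact: F⁻¹(0.005) = 0.330; F⁻¹(0.995) = 0.620.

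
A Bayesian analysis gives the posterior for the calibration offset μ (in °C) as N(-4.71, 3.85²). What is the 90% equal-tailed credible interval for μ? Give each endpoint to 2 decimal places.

The posterior is symmetric, so the 90% equal-tailed interval is μ = -4.71 ± z·3.85 with z = 1.645.
Half-width: 1.645 × 3.85 = 6.33.
-4.71 − 6.33 = -11.04; -4.71 + 6.33 = 1.62.

[-11.04, 1.62]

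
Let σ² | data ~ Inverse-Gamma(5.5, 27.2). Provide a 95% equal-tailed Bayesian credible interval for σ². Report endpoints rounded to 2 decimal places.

[2.48, 14.26]

Inverse-Gamma(5.5, 27.2) quantiles: F⁻¹(0.025) and F⁻¹(0.975).
Equivalently, 1/σ² ~ Gamma(5.5, rate = 27.2); invert its 0.975 and 0.025 quantiles.
Posterior mean ≈ 6.04, SD ≈ 3.23; a Normal approximation gives roughly [-0.29, 12.38].
Exact: lower = 2.48; upper = 14.26.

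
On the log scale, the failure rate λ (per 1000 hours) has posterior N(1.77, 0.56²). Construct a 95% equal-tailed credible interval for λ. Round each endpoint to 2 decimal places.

[1.96, 17.59]

On the log scale the 95% interval is 1.77 ± 1.960 × 0.56 = [0.6724, 2.8676].
Exponentiate: [e^0.6724, e^2.8676] = [1.96, 17.59].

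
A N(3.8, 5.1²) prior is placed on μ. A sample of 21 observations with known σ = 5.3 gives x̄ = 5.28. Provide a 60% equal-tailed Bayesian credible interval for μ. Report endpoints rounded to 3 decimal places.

[4.258, 6.157]

Posterior precision = 1/5.1² + 21/5.3² = 0.0384 + 0.7476 = 0.7860, so posterior SD = 1.1279.
Posterior mean = (3.8/5.1² + 21·5.28/5.3²) / 0.7860 = 5.2076.
Interval: 5.2076 ± 0.842 × 1.1279 → [4.258, 6.157].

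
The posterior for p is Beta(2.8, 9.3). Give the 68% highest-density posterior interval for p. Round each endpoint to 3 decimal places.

[0.084, 0.309]

The posterior is unimodal and skewed, so the HPD interval has equal density at both endpoints and is the shortest 68% interval.
Solving f(0.084) = f(0.309) with F(0.309) − F(0.084) = 0.68 gives [0.084, 0.309].
For comparison, the equal-tailed interval is [0.114, 0.350]; the HPD is narrower and shifted toward the mode.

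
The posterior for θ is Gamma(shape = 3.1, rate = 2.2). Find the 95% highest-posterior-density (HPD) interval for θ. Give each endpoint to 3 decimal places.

[0.154, 2.982]

The posterior is unimodal and skewed, so the HPD interval has equal density at both endpoints and is the shortest 95% interval.
Solving f(0.154) = f(2.982) with F(2.982) − F(0.154) = 0.95 gives [0.154, 2.982].
For comparison, the equal-tailed interval is [0.301, 3.356]; the HPD is narrower and shifted toward the mode.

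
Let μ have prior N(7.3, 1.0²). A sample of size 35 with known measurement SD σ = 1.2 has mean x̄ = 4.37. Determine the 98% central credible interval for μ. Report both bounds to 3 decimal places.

Posterior precision = 1/1.0² + 35/1.2² = 1.0000 + 24.3056 = 25.3056, so posterior SD = 0.1988.
Posterior mean = (7.3/1.0² + 35·4.37/1.2²) / 25.3056 = 4.4858.
Interval: 4.4858 ± 2.326 × 0.1988 → [4.023, 4.948].

[4.023, 4.948]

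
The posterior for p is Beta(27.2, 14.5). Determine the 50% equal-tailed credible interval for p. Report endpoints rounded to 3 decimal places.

Posterior: Beta(27.2, 14.5).
Equal-tailed 50% interval: the 0.25 and 0.75 quantiles of Beta(27.2, 14.5).
Posterior mean ≈ 0.652, SD ≈ 0.073; a Normal approximation gives roughly [0.603, 0.701].
Exact: F⁻¹(0.25) = 0.604; F⁻¹(0.75) = 0.703.

[0.604, 0.703]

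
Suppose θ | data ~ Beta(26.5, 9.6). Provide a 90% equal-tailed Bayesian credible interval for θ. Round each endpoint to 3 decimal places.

[0.608, 0.846]

Posterior: Beta(26.5, 9.6).
Equal-tailed 90% interval: the 0.05 and 0.95 quantiles of Beta(26.5, 9.6).
Posterior mean ≈ 0.734, SD ≈ 0.073; a Normal approximation gives roughly [0.615, 0.853].
Exact: F⁻¹(0.05) = 0.608; F⁻¹(0.95) = 0.846.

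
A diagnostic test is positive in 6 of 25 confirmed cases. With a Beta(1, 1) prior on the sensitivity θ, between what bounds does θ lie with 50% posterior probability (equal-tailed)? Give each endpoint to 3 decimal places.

Posterior: Beta(1+6, 1+19) = Beta(7, 20).
Equal-tailed 50% interval: the 0.25 and 0.75 quantiles of Beta(7, 20).
Posterior mean ≈ 0.259, SD ≈ 0.083; a Normal approximation gives roughly [0.203, 0.315].
Exact: F⁻¹(0.25) = 0.199; F⁻¹(0.75) = 0.313.

[0.199, 0.313]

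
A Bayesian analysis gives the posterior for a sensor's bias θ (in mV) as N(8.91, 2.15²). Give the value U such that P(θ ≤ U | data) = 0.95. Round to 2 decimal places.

Need U with P(θ ≤ U) = 0.95: U = 8.91 + z_{0.05}·2.15.
z = 1.645; U = 8.91 + 1.645 × 2.15 = 12.45.

12.45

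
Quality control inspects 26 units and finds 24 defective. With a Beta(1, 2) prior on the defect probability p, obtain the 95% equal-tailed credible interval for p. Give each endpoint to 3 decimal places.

Posterior: Beta(1+24, 2+2) = Beta(25, 4).
Equal-tailed 95% interval: the 0.025 and 0.975 quantiles of Beta(25, 4).
Posterior mean ≈ 0.862, SD ≈ 0.063; a Normal approximation gives roughly [0.739, 0.985].
Exact: F⁻¹(0.025) = 0.718; F⁻¹(0.975) = 0.960.

[0.718, 0.960]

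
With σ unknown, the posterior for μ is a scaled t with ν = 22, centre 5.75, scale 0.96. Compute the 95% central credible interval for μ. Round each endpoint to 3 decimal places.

[3.759, 7.741]

The t_22 distribution is symmetric; the 95% interval is 5.75 ± t·0.96 with t_{0.975,22} = 2.074.
Half-width: 2.074 × 0.96 = 1.991.
5.75 − 1.991 = 3.759; 5.75 + 1.991 = 7.741.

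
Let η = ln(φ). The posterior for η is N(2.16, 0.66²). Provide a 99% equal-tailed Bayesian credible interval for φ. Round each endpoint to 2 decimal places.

[1.58, 47.47]

On the log scale the 99% interval is 2.16 ± 2.576 × 0.66 = [0.4600, 3.8600].
Exponentiate: [e^0.4600, e^3.8600] = [1.58, 47.47].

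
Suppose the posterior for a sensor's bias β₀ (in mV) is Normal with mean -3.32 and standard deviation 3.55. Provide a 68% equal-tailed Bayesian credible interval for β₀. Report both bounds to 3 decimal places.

The posterior is symmetric, so the 68% equal-tailed interval is β₀ = -3.32 ± z·3.55 with z = 0.994.
Half-width: 0.994 × 3.55 = 3.530.
-3.32 − 3.530 = -6.850; -3.32 + 3.530 = 0.210.

[-6.850, 0.210]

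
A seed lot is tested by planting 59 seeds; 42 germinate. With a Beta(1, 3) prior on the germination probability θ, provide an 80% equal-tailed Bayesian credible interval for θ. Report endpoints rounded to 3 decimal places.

Posterior: Beta(1+42, 3+17) = Beta(43, 20).
Equal-tailed 80% interval: the 0.1 and 0.9 quantiles of Beta(43, 20).
Posterior mean ≈ 0.683, SD ≈ 0.058; a Normal approximation gives roughly [0.608, 0.757].
Exact: F⁻¹(0.1) = 0.606; F⁻¹(0.9) = 0.756.

[0.606, 0.756]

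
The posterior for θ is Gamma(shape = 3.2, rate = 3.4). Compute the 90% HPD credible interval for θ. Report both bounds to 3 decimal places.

The posterior is unimodal and skewed, so the HPD interval has equal density at both endpoints and is the shortest 90% interval.
Solving f(0.157) = f(1.699) with F(1.699) − F(0.157) = 0.90 gives [0.157, 1.699].
For comparison, the equal-tailed interval is [0.271, 1.939]; the HPD is narrower and shifted toward the mode.

[0.157, 1.699]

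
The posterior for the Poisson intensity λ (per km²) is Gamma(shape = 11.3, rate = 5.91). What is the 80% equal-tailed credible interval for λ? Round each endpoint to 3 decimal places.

Posterior: Gamma(shape 11.3, rate 5.91).
Equal-tailed 80% interval: Gamma(11.3, 5.91) quantiles at 0.1 and 0.9.
Posterior mean ≈ 1.912, SD ≈ 0.569; a Normal approximation gives roughly [1.183, 2.641].
Exact: lower = 1.229; upper = 2.668.

[1.229, 2.668]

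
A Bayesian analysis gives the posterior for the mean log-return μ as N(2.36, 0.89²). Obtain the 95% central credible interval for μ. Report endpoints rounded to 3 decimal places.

The posterior is symmetric, so the 95% equal-tailed interval is μ = 2.36 ± z·0.89 with z = 1.960.
Half-width: 1.960 × 0.89 = 1.744.
2.36 − 1.744 = 0.616; 2.36 + 1.744 = 4.104.

[0.616, 4.104]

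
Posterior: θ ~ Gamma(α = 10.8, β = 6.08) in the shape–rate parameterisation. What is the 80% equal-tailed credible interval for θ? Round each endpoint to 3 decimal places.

[1.128, 2.495]

Posterior: Gamma(shape 10.8, rate 6.08).
Equal-tailed 80% interval: Gamma(10.8, 6.08) quantiles at 0.1 and 0.9.
Posterior mean ≈ 1.776, SD ≈ 0.541; a Normal approximation gives roughly [1.084, 2.469].
Exact: lower = 1.128; upper = 2.495.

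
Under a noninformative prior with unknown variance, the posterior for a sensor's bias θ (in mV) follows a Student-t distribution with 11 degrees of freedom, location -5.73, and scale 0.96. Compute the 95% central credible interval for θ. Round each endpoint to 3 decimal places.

[-7.843, -3.617]

The t_11 distribution is symmetric; the 95% interval is -5.73 ± t·0.96 with t_{0.975,11} = 2.201.
Half-width: 2.201 × 0.96 = 2.113.
-5.73 − 2.113 = -7.843; -5.73 + 2.113 = -3.617.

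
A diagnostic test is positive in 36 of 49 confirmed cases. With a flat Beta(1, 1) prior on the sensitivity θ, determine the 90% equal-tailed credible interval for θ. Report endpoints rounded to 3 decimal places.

Posterior: Beta(1+36, 1+13) = Beta(37, 14).
Equal-tailed 90% interval: the 0.05 and 0.95 quantiles of Beta(37, 14).
Posterior mean ≈ 0.725, SD ≈ 0.062; a Normal approximation gives roughly [0.624, 0.827].
Exact: F⁻¹(0.05) = 0.619; F⁻¹(0.95) = 0.822.

[0.619, 0.822]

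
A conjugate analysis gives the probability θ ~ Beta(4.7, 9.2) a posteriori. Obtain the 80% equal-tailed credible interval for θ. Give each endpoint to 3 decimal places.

Posterior: Beta(4.7, 9.2).
Equal-tailed 80% interval: the 0.1 and 0.9 quantiles of Beta(4.7, 9.2).
Posterior mean ≈ 0.338, SD ≈ 0.123; a Normal approximation gives roughly [0.181, 0.495].
Exact: F⁻¹(0.1) = 0.184; F⁻¹(0.9) = 0.503.

[0.184, 0.503]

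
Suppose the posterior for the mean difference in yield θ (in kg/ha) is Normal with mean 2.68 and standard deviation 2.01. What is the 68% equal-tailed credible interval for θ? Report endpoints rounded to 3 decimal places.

The posterior is symmetric, so the 68% equal-tailed interval is θ = 2.68 ± z·2.01 with z = 0.994.
Half-width: 0.994 × 2.01 = 1.999.
2.68 − 1.999 = 0.681; 2.68 + 1.999 = 4.679.

[0.681, 4.679]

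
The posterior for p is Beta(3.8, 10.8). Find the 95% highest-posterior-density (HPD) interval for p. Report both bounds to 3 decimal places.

[0.061, 0.478]

The posterior is unimodal and skewed, so the HPD interval has equal density at both endpoints and is the shortest 95% interval.
Solving f(0.061) = f(0.478) with F(0.478) − F(0.061) = 0.95 gives [0.061, 0.478].
For comparison, the equal-tailed interval is [0.078, 0.504]; the HPD is narrower and shifted toward the mode.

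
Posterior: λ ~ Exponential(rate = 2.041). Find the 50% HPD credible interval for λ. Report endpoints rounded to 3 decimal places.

[0.000, 0.340]

The exponential density is strictly decreasing on [0, ∞), so the HPD interval is anchored at 0: [0, q] with P(λ ≤ q) = 0.50.
q = −ln(1 − 0.50) / 2.041 = 0.6931 / 2.041 = 0.340.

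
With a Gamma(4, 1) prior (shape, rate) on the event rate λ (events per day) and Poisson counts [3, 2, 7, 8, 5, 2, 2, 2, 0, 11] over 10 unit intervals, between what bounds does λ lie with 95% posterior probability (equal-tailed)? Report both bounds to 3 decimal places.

Posterior: Gamma(4+42, 1+10) = Gamma(46, 11) (shape, rate).
Equal-tailed 95% interval: Gamma(46, 11) quantiles at 0.025 and 0.975.
Posterior mean ≈ 4.182, SD ≈ 0.617; a Normal approximation gives roughly [2.973, 5.390].
Exact: lower = 3.062; upper = 5.474.

[3.062, 5.474]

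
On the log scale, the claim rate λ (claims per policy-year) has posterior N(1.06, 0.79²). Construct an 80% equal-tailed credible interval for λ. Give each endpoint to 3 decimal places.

On the log scale the 80% interval is 1.06 ± 1.282 × 0.79 = [0.0476, 2.0724].
Exponentiate: [e^0.0476, e^2.0724] = [1.049, 7.944].

[1.049, 7.944]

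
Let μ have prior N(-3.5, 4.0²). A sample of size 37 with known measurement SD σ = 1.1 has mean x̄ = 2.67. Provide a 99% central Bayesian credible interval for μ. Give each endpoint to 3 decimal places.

Posterior precision = 1/4.0² + 37/1.1² = 0.0625 + 30.5785 = 30.6410, so posterior SD = 0.1807.
Posterior mean = (-3.5/4.0² + 37·2.67/1.1²) / 30.6410 = 2.6574.
Interval: 2.6574 ± 2.576 × 0.1807 → [2.192, 3.123].

[2.192, 3.123]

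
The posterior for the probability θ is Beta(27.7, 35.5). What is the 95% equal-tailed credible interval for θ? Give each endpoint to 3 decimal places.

[0.319, 0.561]

Posterior: Beta(27.7, 35.5).
Equal-tailed 95% interval: the 0.025 and 0.975 quantiles of Beta(27.7, 35.5).
Posterior mean ≈ 0.438, SD ≈ 0.062; a Normal approximation gives roughly [0.317, 0.560].
Exact: F⁻¹(0.025) = 0.319; F⁻¹(0.975) = 0.561.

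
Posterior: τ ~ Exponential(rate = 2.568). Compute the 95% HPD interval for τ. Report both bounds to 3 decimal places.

[0.000, 1.167]

The exponential density is strictly decreasing on [0, ∞), so the HPD interval is anchored at 0: [0, q] with P(τ ≤ q) = 0.95.
q = −ln(1 − 0.95) / 2.568 = 2.9957 / 2.568 = 1.167.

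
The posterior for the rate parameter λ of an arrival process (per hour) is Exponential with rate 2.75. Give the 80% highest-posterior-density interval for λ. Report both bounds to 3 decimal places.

[0.000, 0.585]

The exponential density is strictly decreasing on [0, ∞), so the HPD interval is anchored at 0: [0, q] with P(λ ≤ q) = 0.80.
q = −ln(1 − 0.80) / 2.75 = 1.6094 / 2.75 = 0.585.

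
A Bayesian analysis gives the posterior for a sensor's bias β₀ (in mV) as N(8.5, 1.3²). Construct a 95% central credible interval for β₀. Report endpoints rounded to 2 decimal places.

[5.95, 11.05]

The posterior is symmetric, so the 95% equal-tailed interval is β₀ = 8.5 ± z·1.3 with z = 1.960.
Half-width: 1.960 × 1.3 = 2.55.
8.5 − 2.55 = 5.95; 8.5 + 2.55 = 11.05.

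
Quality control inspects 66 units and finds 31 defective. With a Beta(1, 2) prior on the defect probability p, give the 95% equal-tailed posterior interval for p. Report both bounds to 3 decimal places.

[0.348, 0.581]

Posterior: Beta(1+31, 2+35) = Beta(32, 37).
Equal-tailed 95% interval: the 0.025 and 0.975 quantiles of Beta(32, 37).
Posterior mean ≈ 0.464, SD ≈ 0.060; a Normal approximation gives roughly [0.347, 0.581].
Exact: F⁻¹(0.025) = 0.348; F⁻¹(0.975) = 0.581.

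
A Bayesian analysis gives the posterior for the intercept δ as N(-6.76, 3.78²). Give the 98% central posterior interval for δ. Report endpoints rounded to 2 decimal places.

The posterior is symmetric, so the 98% equal-tailed interval is δ = -6.76 ± z·3.78 with z = 2.326.
Half-width: 2.326 × 3.78 = 8.79.
-6.76 − 8.79 = -15.55; -6.76 + 8.79 = 2.03.

[-15.55, 2.03]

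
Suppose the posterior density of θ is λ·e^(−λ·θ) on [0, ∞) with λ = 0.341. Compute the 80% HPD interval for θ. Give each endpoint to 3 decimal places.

[0.000, 4.720]

The exponential density is strictly decreasing on [0, ∞), so the HPD interval is anchored at 0: [0, q] with P(θ ≤ q) = 0.80.
q = −ln(1 − 0.80) / 0.341 = 1.6094 / 0.341 = 4.720.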